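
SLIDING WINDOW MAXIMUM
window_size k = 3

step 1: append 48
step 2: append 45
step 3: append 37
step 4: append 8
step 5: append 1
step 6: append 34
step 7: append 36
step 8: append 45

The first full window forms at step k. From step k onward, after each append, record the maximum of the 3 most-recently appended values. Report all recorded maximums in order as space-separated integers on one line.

Answer: 48 45 37 34 36 45

Derivation:
step 1: append 48 -> window=[48] (not full yet)
step 2: append 45 -> window=[48, 45] (not full yet)
step 3: append 37 -> window=[48, 45, 37] -> max=48
step 4: append 8 -> window=[45, 37, 8] -> max=45
step 5: append 1 -> window=[37, 8, 1] -> max=37
step 6: append 34 -> window=[8, 1, 34] -> max=34
step 7: append 36 -> window=[1, 34, 36] -> max=36
step 8: append 45 -> window=[34, 36, 45] -> max=45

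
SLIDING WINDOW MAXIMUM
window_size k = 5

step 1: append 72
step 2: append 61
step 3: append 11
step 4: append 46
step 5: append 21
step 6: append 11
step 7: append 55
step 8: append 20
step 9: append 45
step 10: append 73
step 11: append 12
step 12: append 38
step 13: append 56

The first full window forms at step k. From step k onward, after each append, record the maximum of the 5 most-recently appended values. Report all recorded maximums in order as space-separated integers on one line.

Answer: 72 61 55 55 55 73 73 73 73

Derivation:
step 1: append 72 -> window=[72] (not full yet)
step 2: append 61 -> window=[72, 61] (not full yet)
step 3: append 11 -> window=[72, 61, 11] (not full yet)
step 4: append 46 -> window=[72, 61, 11, 46] (not full yet)
step 5: append 21 -> window=[72, 61, 11, 46, 21] -> max=72
step 6: append 11 -> window=[61, 11, 46, 21, 11] -> max=61
step 7: append 55 -> window=[11, 46, 21, 11, 55] -> max=55
step 8: append 20 -> window=[46, 21, 11, 55, 20] -> max=55
step 9: append 45 -> window=[21, 11, 55, 20, 45] -> max=55
step 10: append 73 -> window=[11, 55, 20, 45, 73] -> max=73
step 11: append 12 -> window=[55, 20, 45, 73, 12] -> max=73
step 12: append 38 -> window=[20, 45, 73, 12, 38] -> max=73
step 13: append 56 -> window=[45, 73, 12, 38, 56] -> max=73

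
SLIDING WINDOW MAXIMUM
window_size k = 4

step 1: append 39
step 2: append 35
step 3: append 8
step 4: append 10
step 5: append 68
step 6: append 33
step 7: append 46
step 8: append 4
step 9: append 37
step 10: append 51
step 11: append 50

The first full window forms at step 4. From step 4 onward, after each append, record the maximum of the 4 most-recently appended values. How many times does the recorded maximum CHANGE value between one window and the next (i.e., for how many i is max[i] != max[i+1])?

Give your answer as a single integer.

step 1: append 39 -> window=[39] (not full yet)
step 2: append 35 -> window=[39, 35] (not full yet)
step 3: append 8 -> window=[39, 35, 8] (not full yet)
step 4: append 10 -> window=[39, 35, 8, 10] -> max=39
step 5: append 68 -> window=[35, 8, 10, 68] -> max=68
step 6: append 33 -> window=[8, 10, 68, 33] -> max=68
step 7: append 46 -> window=[10, 68, 33, 46] -> max=68
step 8: append 4 -> window=[68, 33, 46, 4] -> max=68
step 9: append 37 -> window=[33, 46, 4, 37] -> max=46
step 10: append 51 -> window=[46, 4, 37, 51] -> max=51
step 11: append 50 -> window=[4, 37, 51, 50] -> max=51
Recorded maximums: 39 68 68 68 68 46 51 51
Changes between consecutive maximums: 3

Answer: 3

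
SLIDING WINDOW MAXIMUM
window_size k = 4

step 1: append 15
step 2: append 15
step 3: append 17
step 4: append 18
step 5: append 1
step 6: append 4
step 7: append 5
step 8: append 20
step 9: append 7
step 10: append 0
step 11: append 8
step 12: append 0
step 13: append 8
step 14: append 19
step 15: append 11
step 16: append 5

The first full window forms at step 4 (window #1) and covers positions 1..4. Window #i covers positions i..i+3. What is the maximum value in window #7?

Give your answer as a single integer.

step 1: append 15 -> window=[15] (not full yet)
step 2: append 15 -> window=[15, 15] (not full yet)
step 3: append 17 -> window=[15, 15, 17] (not full yet)
step 4: append 18 -> window=[15, 15, 17, 18] -> max=18
step 5: append 1 -> window=[15, 17, 18, 1] -> max=18
step 6: append 4 -> window=[17, 18, 1, 4] -> max=18
step 7: append 5 -> window=[18, 1, 4, 5] -> max=18
step 8: append 20 -> window=[1, 4, 5, 20] -> max=20
step 9: append 7 -> window=[4, 5, 20, 7] -> max=20
step 10: append 0 -> window=[5, 20, 7, 0] -> max=20
Window #7 max = 20

Answer: 20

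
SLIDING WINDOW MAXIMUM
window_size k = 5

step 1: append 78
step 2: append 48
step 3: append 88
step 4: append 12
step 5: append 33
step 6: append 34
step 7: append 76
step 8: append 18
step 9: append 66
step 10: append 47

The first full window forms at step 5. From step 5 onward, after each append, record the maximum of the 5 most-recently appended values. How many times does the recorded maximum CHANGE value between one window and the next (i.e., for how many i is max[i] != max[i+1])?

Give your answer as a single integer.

Answer: 1

Derivation:
step 1: append 78 -> window=[78] (not full yet)
step 2: append 48 -> window=[78, 48] (not full yet)
step 3: append 88 -> window=[78, 48, 88] (not full yet)
step 4: append 12 -> window=[78, 48, 88, 12] (not full yet)
step 5: append 33 -> window=[78, 48, 88, 12, 33] -> max=88
step 6: append 34 -> window=[48, 88, 12, 33, 34] -> max=88
step 7: append 76 -> window=[88, 12, 33, 34, 76] -> max=88
step 8: append 18 -> window=[12, 33, 34, 76, 18] -> max=76
step 9: append 66 -> window=[33, 34, 76, 18, 66] -> max=76
step 10: append 47 -> window=[34, 76, 18, 66, 47] -> max=76
Recorded maximums: 88 88 88 76 76 76
Changes between consecutive maximums: 1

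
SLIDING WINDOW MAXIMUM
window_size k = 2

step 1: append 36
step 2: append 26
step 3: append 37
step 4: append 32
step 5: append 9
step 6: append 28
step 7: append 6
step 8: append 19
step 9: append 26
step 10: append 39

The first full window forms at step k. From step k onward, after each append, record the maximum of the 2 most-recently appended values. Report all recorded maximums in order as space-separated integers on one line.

Answer: 36 37 37 32 28 28 19 26 39

Derivation:
step 1: append 36 -> window=[36] (not full yet)
step 2: append 26 -> window=[36, 26] -> max=36
step 3: append 37 -> window=[26, 37] -> max=37
step 4: append 32 -> window=[37, 32] -> max=37
step 5: append 9 -> window=[32, 9] -> max=32
step 6: append 28 -> window=[9, 28] -> max=28
step 7: append 6 -> window=[28, 6] -> max=28
step 8: append 19 -> window=[6, 19] -> max=19
step 9: append 26 -> window=[19, 26] -> max=26
step 10: append 39 -> window=[26, 39] -> max=39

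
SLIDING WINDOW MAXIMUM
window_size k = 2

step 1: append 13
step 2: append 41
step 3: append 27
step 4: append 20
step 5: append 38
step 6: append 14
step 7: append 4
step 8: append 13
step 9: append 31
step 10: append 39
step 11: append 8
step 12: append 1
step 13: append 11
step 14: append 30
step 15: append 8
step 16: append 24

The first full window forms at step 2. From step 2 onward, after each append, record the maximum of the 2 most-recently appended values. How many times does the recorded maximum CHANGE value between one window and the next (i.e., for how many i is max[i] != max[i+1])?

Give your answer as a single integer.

step 1: append 13 -> window=[13] (not full yet)
step 2: append 41 -> window=[13, 41] -> max=41
step 3: append 27 -> window=[41, 27] -> max=41
step 4: append 20 -> window=[27, 20] -> max=27
step 5: append 38 -> window=[20, 38] -> max=38
step 6: append 14 -> window=[38, 14] -> max=38
step 7: append 4 -> window=[14, 4] -> max=14
step 8: append 13 -> window=[4, 13] -> max=13
step 9: append 31 -> window=[13, 31] -> max=31
step 10: append 39 -> window=[31, 39] -> max=39
step 11: append 8 -> window=[39, 8] -> max=39
step 12: append 1 -> window=[8, 1] -> max=8
step 13: append 11 -> window=[1, 11] -> max=11
step 14: append 30 -> window=[11, 30] -> max=30
step 15: append 8 -> window=[30, 8] -> max=30
step 16: append 24 -> window=[8, 24] -> max=24
Recorded maximums: 41 41 27 38 38 14 13 31 39 39 8 11 30 30 24
Changes between consecutive maximums: 10

Answer: 10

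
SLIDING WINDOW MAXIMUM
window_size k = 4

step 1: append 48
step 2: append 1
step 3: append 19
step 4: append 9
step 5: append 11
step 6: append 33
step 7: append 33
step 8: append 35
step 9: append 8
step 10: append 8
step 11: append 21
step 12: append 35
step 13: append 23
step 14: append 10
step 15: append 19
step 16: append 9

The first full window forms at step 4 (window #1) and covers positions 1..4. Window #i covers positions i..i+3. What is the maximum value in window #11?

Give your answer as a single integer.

Answer: 35

Derivation:
step 1: append 48 -> window=[48] (not full yet)
step 2: append 1 -> window=[48, 1] (not full yet)
step 3: append 19 -> window=[48, 1, 19] (not full yet)
step 4: append 9 -> window=[48, 1, 19, 9] -> max=48
step 5: append 11 -> window=[1, 19, 9, 11] -> max=19
step 6: append 33 -> window=[19, 9, 11, 33] -> max=33
step 7: append 33 -> window=[9, 11, 33, 33] -> max=33
step 8: append 35 -> window=[11, 33, 33, 35] -> max=35
step 9: append 8 -> window=[33, 33, 35, 8] -> max=35
step 10: append 8 -> window=[33, 35, 8, 8] -> max=35
step 11: append 21 -> window=[35, 8, 8, 21] -> max=35
step 12: append 35 -> window=[8, 8, 21, 35] -> max=35
step 13: append 23 -> window=[8, 21, 35, 23] -> max=35
step 14: append 10 -> window=[21, 35, 23, 10] -> max=35
Window #11 max = 35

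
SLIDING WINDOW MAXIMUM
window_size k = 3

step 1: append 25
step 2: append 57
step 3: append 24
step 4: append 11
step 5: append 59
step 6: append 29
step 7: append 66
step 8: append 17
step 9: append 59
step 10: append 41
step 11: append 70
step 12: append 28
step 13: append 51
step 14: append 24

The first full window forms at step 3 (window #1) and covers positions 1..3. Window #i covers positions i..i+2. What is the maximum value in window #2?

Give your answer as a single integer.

step 1: append 25 -> window=[25] (not full yet)
step 2: append 57 -> window=[25, 57] (not full yet)
step 3: append 24 -> window=[25, 57, 24] -> max=57
step 4: append 11 -> window=[57, 24, 11] -> max=57
Window #2 max = 57

Answer: 57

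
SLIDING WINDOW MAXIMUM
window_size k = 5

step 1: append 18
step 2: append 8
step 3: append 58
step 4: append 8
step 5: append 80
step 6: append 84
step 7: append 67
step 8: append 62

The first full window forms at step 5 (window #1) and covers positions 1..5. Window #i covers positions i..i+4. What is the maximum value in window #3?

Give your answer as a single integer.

Answer: 84

Derivation:
step 1: append 18 -> window=[18] (not full yet)
step 2: append 8 -> window=[18, 8] (not full yet)
step 3: append 58 -> window=[18, 8, 58] (not full yet)
step 4: append 8 -> window=[18, 8, 58, 8] (not full yet)
step 5: append 80 -> window=[18, 8, 58, 8, 80] -> max=80
step 6: append 84 -> window=[8, 58, 8, 80, 84] -> max=84
step 7: append 67 -> window=[58, 8, 80, 84, 67] -> max=84
Window #3 max = 84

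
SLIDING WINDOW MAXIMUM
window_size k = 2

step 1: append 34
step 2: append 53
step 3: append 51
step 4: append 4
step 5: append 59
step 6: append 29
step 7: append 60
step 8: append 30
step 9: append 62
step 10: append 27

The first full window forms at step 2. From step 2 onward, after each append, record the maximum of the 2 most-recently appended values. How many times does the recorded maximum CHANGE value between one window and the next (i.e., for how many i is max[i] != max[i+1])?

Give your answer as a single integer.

step 1: append 34 -> window=[34] (not full yet)
step 2: append 53 -> window=[34, 53] -> max=53
step 3: append 51 -> window=[53, 51] -> max=53
step 4: append 4 -> window=[51, 4] -> max=51
step 5: append 59 -> window=[4, 59] -> max=59
step 6: append 29 -> window=[59, 29] -> max=59
step 7: append 60 -> window=[29, 60] -> max=60
step 8: append 30 -> window=[60, 30] -> max=60
step 9: append 62 -> window=[30, 62] -> max=62
step 10: append 27 -> window=[62, 27] -> max=62
Recorded maximums: 53 53 51 59 59 60 60 62 62
Changes between consecutive maximums: 4

Answer: 4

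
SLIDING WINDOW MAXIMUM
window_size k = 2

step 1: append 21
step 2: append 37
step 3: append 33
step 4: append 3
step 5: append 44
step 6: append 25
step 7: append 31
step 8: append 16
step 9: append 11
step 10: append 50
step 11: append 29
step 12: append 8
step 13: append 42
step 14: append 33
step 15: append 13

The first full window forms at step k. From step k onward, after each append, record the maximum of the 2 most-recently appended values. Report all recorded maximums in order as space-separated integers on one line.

Answer: 37 37 33 44 44 31 31 16 50 50 29 42 42 33

Derivation:
step 1: append 21 -> window=[21] (not full yet)
step 2: append 37 -> window=[21, 37] -> max=37
step 3: append 33 -> window=[37, 33] -> max=37
step 4: append 3 -> window=[33, 3] -> max=33
step 5: append 44 -> window=[3, 44] -> max=44
step 6: append 25 -> window=[44, 25] -> max=44
step 7: append 31 -> window=[25, 31] -> max=31
step 8: append 16 -> window=[31, 16] -> max=31
step 9: append 11 -> window=[16, 11] -> max=16
step 10: append 50 -> window=[11, 50] -> max=50
step 11: append 29 -> window=[50, 29] -> max=50
step 12: append 8 -> window=[29, 8] -> max=29
step 13: append 42 -> window=[8, 42] -> max=42
step 14: append 33 -> window=[42, 33] -> max=42
step 15: append 13 -> window=[33, 13] -> max=33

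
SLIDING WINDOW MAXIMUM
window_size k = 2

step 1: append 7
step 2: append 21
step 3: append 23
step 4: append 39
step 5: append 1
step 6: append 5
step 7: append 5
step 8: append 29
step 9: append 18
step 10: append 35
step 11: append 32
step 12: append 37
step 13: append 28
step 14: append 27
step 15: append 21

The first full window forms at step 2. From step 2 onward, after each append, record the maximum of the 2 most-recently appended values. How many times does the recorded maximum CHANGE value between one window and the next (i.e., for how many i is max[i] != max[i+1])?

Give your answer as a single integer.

step 1: append 7 -> window=[7] (not full yet)
step 2: append 21 -> window=[7, 21] -> max=21
step 3: append 23 -> window=[21, 23] -> max=23
step 4: append 39 -> window=[23, 39] -> max=39
step 5: append 1 -> window=[39, 1] -> max=39
step 6: append 5 -> window=[1, 5] -> max=5
step 7: append 5 -> window=[5, 5] -> max=5
step 8: append 29 -> window=[5, 29] -> max=29
step 9: append 18 -> window=[29, 18] -> max=29
step 10: append 35 -> window=[18, 35] -> max=35
step 11: append 32 -> window=[35, 32] -> max=35
step 12: append 37 -> window=[32, 37] -> max=37
step 13: append 28 -> window=[37, 28] -> max=37
step 14: append 27 -> window=[28, 27] -> max=28
step 15: append 21 -> window=[27, 21] -> max=27
Recorded maximums: 21 23 39 39 5 5 29 29 35 35 37 37 28 27
Changes between consecutive maximums: 8

Answer: 8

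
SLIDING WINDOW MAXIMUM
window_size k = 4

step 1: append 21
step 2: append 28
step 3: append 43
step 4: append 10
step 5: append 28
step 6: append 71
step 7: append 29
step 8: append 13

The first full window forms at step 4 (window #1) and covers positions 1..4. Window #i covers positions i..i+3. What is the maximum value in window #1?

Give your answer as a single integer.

step 1: append 21 -> window=[21] (not full yet)
step 2: append 28 -> window=[21, 28] (not full yet)
step 3: append 43 -> window=[21, 28, 43] (not full yet)
step 4: append 10 -> window=[21, 28, 43, 10] -> max=43
Window #1 max = 43

Answer: 43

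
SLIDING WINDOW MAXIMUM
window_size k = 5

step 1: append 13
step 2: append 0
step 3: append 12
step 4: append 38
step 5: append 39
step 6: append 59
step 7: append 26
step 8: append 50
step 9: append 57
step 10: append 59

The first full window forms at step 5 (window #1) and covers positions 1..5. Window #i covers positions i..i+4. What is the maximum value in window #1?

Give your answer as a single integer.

Answer: 39

Derivation:
step 1: append 13 -> window=[13] (not full yet)
step 2: append 0 -> window=[13, 0] (not full yet)
step 3: append 12 -> window=[13, 0, 12] (not full yet)
step 4: append 38 -> window=[13, 0, 12, 38] (not full yet)
step 5: append 39 -> window=[13, 0, 12, 38, 39] -> max=39
Window #1 max = 39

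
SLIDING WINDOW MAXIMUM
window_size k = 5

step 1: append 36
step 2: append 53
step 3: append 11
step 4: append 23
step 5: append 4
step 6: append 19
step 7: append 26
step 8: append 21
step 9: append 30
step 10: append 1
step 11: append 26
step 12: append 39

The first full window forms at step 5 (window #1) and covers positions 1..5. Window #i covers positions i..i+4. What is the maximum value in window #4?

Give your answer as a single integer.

step 1: append 36 -> window=[36] (not full yet)
step 2: append 53 -> window=[36, 53] (not full yet)
step 3: append 11 -> window=[36, 53, 11] (not full yet)
step 4: append 23 -> window=[36, 53, 11, 23] (not full yet)
step 5: append 4 -> window=[36, 53, 11, 23, 4] -> max=53
step 6: append 19 -> window=[53, 11, 23, 4, 19] -> max=53
step 7: append 26 -> window=[11, 23, 4, 19, 26] -> max=26
step 8: append 21 -> window=[23, 4, 19, 26, 21] -> max=26
Window #4 max = 26

Answer: 26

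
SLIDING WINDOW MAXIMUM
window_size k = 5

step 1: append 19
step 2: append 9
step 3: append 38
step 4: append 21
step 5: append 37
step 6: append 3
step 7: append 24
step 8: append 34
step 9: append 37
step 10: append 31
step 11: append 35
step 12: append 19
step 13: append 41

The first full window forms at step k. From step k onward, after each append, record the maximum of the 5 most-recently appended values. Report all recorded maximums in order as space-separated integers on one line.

step 1: append 19 -> window=[19] (not full yet)
step 2: append 9 -> window=[19, 9] (not full yet)
step 3: append 38 -> window=[19, 9, 38] (not full yet)
step 4: append 21 -> window=[19, 9, 38, 21] (not full yet)
step 5: append 37 -> window=[19, 9, 38, 21, 37] -> max=38
step 6: append 3 -> window=[9, 38, 21, 37, 3] -> max=38
step 7: append 24 -> window=[38, 21, 37, 3, 24] -> max=38
step 8: append 34 -> window=[21, 37, 3, 24, 34] -> max=37
step 9: append 37 -> window=[37, 3, 24, 34, 37] -> max=37
step 10: append 31 -> window=[3, 24, 34, 37, 31] -> max=37
step 11: append 35 -> window=[24, 34, 37, 31, 35] -> max=37
step 12: append 19 -> window=[34, 37, 31, 35, 19] -> max=37
step 13: append 41 -> window=[37, 31, 35, 19, 41] -> max=41

Answer: 38 38 38 37 37 37 37 37 41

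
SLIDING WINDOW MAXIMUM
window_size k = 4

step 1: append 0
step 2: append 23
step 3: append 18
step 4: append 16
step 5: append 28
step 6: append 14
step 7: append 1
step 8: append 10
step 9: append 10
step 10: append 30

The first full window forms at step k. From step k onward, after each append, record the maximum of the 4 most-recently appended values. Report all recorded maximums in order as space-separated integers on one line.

Answer: 23 28 28 28 28 14 30

Derivation:
step 1: append 0 -> window=[0] (not full yet)
step 2: append 23 -> window=[0, 23] (not full yet)
step 3: append 18 -> window=[0, 23, 18] (not full yet)
step 4: append 16 -> window=[0, 23, 18, 16] -> max=23
step 5: append 28 -> window=[23, 18, 16, 28] -> max=28
step 6: append 14 -> window=[18, 16, 28, 14] -> max=28
step 7: append 1 -> window=[16, 28, 14, 1] -> max=28
step 8: append 10 -> window=[28, 14, 1, 10] -> max=28
step 9: append 10 -> window=[14, 1, 10, 10] -> max=14
step 10: append 30 -> window=[1, 10, 10, 30] -> max=30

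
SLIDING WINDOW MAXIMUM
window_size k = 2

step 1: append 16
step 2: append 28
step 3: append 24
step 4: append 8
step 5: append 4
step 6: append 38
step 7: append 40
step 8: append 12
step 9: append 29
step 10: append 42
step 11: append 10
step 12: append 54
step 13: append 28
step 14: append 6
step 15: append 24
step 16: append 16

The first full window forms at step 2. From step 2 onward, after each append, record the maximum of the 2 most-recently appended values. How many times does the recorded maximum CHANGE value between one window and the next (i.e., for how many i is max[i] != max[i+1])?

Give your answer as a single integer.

step 1: append 16 -> window=[16] (not full yet)
step 2: append 28 -> window=[16, 28] -> max=28
step 3: append 24 -> window=[28, 24] -> max=28
step 4: append 8 -> window=[24, 8] -> max=24
step 5: append 4 -> window=[8, 4] -> max=8
step 6: append 38 -> window=[4, 38] -> max=38
step 7: append 40 -> window=[38, 40] -> max=40
step 8: append 12 -> window=[40, 12] -> max=40
step 9: append 29 -> window=[12, 29] -> max=29
step 10: append 42 -> window=[29, 42] -> max=42
step 11: append 10 -> window=[42, 10] -> max=42
step 12: append 54 -> window=[10, 54] -> max=54
step 13: append 28 -> window=[54, 28] -> max=54
step 14: append 6 -> window=[28, 6] -> max=28
step 15: append 24 -> window=[6, 24] -> max=24
step 16: append 16 -> window=[24, 16] -> max=24
Recorded maximums: 28 28 24 8 38 40 40 29 42 42 54 54 28 24 24
Changes between consecutive maximums: 9

Answer: 9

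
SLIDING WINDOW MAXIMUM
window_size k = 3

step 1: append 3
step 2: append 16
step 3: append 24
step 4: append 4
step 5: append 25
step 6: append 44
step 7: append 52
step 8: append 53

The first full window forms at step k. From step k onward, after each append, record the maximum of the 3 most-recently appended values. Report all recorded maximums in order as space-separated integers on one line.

Answer: 24 24 25 44 52 53

Derivation:
step 1: append 3 -> window=[3] (not full yet)
step 2: append 16 -> window=[3, 16] (not full yet)
step 3: append 24 -> window=[3, 16, 24] -> max=24
step 4: append 4 -> window=[16, 24, 4] -> max=24
step 5: append 25 -> window=[24, 4, 25] -> max=25
step 6: append 44 -> window=[4, 25, 44] -> max=44
step 7: append 52 -> window=[25, 44, 52] -> max=52
step 8: append 53 -> window=[44, 52, 53] -> max=53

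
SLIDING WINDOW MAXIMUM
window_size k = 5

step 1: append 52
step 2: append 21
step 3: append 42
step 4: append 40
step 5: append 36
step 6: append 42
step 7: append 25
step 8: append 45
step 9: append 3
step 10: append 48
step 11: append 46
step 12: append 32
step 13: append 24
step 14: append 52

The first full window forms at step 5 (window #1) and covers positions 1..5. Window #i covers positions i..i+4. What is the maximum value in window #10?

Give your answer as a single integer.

step 1: append 52 -> window=[52] (not full yet)
step 2: append 21 -> window=[52, 21] (not full yet)
step 3: append 42 -> window=[52, 21, 42] (not full yet)
step 4: append 40 -> window=[52, 21, 42, 40] (not full yet)
step 5: append 36 -> window=[52, 21, 42, 40, 36] -> max=52
step 6: append 42 -> window=[21, 42, 40, 36, 42] -> max=42
step 7: append 25 -> window=[42, 40, 36, 42, 25] -> max=42
step 8: append 45 -> window=[40, 36, 42, 25, 45] -> max=45
step 9: append 3 -> window=[36, 42, 25, 45, 3] -> max=45
step 10: append 48 -> window=[42, 25, 45, 3, 48] -> max=48
step 11: append 46 -> window=[25, 45, 3, 48, 46] -> max=48
step 12: append 32 -> window=[45, 3, 48, 46, 32] -> max=48
step 13: append 24 -> window=[3, 48, 46, 32, 24] -> max=48
step 14: append 52 -> window=[48, 46, 32, 24, 52] -> max=52
Window #10 max = 52

Answer: 52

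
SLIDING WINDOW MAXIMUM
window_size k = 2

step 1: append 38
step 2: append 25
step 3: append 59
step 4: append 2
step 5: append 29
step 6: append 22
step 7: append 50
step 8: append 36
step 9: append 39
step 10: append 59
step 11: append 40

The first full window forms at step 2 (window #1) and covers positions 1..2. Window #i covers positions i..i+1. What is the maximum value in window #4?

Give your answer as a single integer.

Answer: 29

Derivation:
step 1: append 38 -> window=[38] (not full yet)
step 2: append 25 -> window=[38, 25] -> max=38
step 3: append 59 -> window=[25, 59] -> max=59
step 4: append 2 -> window=[59, 2] -> max=59
step 5: append 29 -> window=[2, 29] -> max=29
Window #4 max = 29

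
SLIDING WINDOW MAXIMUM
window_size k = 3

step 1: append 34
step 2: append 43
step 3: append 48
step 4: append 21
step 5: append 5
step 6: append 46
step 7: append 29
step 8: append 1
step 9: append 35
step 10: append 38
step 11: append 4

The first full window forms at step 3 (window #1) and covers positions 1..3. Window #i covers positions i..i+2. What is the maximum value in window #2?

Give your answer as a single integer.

Answer: 48

Derivation:
step 1: append 34 -> window=[34] (not full yet)
step 2: append 43 -> window=[34, 43] (not full yet)
step 3: append 48 -> window=[34, 43, 48] -> max=48
step 4: append 21 -> window=[43, 48, 21] -> max=48
Window #2 max = 48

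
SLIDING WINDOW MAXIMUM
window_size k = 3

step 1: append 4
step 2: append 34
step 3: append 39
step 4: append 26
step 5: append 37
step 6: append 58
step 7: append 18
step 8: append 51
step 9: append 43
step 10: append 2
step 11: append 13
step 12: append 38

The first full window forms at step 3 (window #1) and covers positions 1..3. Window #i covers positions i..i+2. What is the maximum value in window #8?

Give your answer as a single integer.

Answer: 51

Derivation:
step 1: append 4 -> window=[4] (not full yet)
step 2: append 34 -> window=[4, 34] (not full yet)
step 3: append 39 -> window=[4, 34, 39] -> max=39
step 4: append 26 -> window=[34, 39, 26] -> max=39
step 5: append 37 -> window=[39, 26, 37] -> max=39
step 6: append 58 -> window=[26, 37, 58] -> max=58
step 7: append 18 -> window=[37, 58, 18] -> max=58
step 8: append 51 -> window=[58, 18, 51] -> max=58
step 9: append 43 -> window=[18, 51, 43] -> max=51
step 10: append 2 -> window=[51, 43, 2] -> max=51
Window #8 max = 51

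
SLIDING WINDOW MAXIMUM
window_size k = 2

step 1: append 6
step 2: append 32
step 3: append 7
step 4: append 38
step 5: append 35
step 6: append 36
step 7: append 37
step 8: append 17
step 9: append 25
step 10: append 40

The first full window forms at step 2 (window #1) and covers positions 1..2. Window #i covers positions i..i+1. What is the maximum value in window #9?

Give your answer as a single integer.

Answer: 40

Derivation:
step 1: append 6 -> window=[6] (not full yet)
step 2: append 32 -> window=[6, 32] -> max=32
step 3: append 7 -> window=[32, 7] -> max=32
step 4: append 38 -> window=[7, 38] -> max=38
step 5: append 35 -> window=[38, 35] -> max=38
step 6: append 36 -> window=[35, 36] -> max=36
step 7: append 37 -> window=[36, 37] -> max=37
step 8: append 17 -> window=[37, 17] -> max=37
step 9: append 25 -> window=[17, 25] -> max=25
step 10: append 40 -> window=[25, 40] -> max=40
Window #9 max = 40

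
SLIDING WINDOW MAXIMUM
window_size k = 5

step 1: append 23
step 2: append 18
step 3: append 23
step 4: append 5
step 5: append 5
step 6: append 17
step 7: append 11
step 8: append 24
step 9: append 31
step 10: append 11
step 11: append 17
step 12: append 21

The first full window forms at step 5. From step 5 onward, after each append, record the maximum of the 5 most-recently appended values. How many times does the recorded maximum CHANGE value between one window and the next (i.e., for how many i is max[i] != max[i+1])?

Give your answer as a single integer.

Answer: 2

Derivation:
step 1: append 23 -> window=[23] (not full yet)
step 2: append 18 -> window=[23, 18] (not full yet)
step 3: append 23 -> window=[23, 18, 23] (not full yet)
step 4: append 5 -> window=[23, 18, 23, 5] (not full yet)
step 5: append 5 -> window=[23, 18, 23, 5, 5] -> max=23
step 6: append 17 -> window=[18, 23, 5, 5, 17] -> max=23
step 7: append 11 -> window=[23, 5, 5, 17, 11] -> max=23
step 8: append 24 -> window=[5, 5, 17, 11, 24] -> max=24
step 9: append 31 -> window=[5, 17, 11, 24, 31] -> max=31
step 10: append 11 -> window=[17, 11, 24, 31, 11] -> max=31
step 11: append 17 -> window=[11, 24, 31, 11, 17] -> max=31
step 12: append 21 -> window=[24, 31, 11, 17, 21] -> max=31
Recorded maximums: 23 23 23 24 31 31 31 31
Changes between consecutive maximums: 2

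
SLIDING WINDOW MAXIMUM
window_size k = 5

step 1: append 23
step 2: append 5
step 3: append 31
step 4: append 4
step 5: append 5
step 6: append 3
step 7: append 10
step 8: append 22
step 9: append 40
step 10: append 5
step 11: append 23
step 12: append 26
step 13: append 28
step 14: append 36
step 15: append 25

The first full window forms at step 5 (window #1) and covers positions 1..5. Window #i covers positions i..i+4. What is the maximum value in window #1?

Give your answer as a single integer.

Answer: 31

Derivation:
step 1: append 23 -> window=[23] (not full yet)
step 2: append 5 -> window=[23, 5] (not full yet)
step 3: append 31 -> window=[23, 5, 31] (not full yet)
step 4: append 4 -> window=[23, 5, 31, 4] (not full yet)
step 5: append 5 -> window=[23, 5, 31, 4, 5] -> max=31
Window #1 max = 31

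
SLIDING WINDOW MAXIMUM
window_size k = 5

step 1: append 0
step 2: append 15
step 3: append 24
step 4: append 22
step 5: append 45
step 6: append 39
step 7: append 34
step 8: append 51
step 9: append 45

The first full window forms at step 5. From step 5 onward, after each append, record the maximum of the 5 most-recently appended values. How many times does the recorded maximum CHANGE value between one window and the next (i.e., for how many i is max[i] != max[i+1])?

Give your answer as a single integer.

step 1: append 0 -> window=[0] (not full yet)
step 2: append 15 -> window=[0, 15] (not full yet)
step 3: append 24 -> window=[0, 15, 24] (not full yet)
step 4: append 22 -> window=[0, 15, 24, 22] (not full yet)
step 5: append 45 -> window=[0, 15, 24, 22, 45] -> max=45
step 6: append 39 -> window=[15, 24, 22, 45, 39] -> max=45
step 7: append 34 -> window=[24, 22, 45, 39, 34] -> max=45
step 8: append 51 -> window=[22, 45, 39, 34, 51] -> max=51
step 9: append 45 -> window=[45, 39, 34, 51, 45] -> max=51
Recorded maximums: 45 45 45 51 51
Changes between consecutive maximums: 1

Answer: 1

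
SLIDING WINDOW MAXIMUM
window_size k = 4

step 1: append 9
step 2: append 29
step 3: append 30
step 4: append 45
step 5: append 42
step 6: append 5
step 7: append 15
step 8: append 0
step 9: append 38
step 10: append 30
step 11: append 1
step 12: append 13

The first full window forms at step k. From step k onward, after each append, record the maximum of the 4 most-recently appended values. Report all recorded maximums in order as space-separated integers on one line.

Answer: 45 45 45 45 42 38 38 38 38

Derivation:
step 1: append 9 -> window=[9] (not full yet)
step 2: append 29 -> window=[9, 29] (not full yet)
step 3: append 30 -> window=[9, 29, 30] (not full yet)
step 4: append 45 -> window=[9, 29, 30, 45] -> max=45
step 5: append 42 -> window=[29, 30, 45, 42] -> max=45
step 6: append 5 -> window=[30, 45, 42, 5] -> max=45
step 7: append 15 -> window=[45, 42, 5, 15] -> max=45
step 8: append 0 -> window=[42, 5, 15, 0] -> max=42
step 9: append 38 -> window=[5, 15, 0, 38] -> max=38
step 10: append 30 -> window=[15, 0, 38, 30] -> max=38
step 11: append 1 -> window=[0, 38, 30, 1] -> max=38
step 12: append 13 -> window=[38, 30, 1, 13] -> max=38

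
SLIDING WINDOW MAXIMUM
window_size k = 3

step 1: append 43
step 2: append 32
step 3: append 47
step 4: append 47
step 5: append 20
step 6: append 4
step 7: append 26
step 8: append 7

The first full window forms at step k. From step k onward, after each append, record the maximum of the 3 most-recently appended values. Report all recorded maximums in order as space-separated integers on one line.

step 1: append 43 -> window=[43] (not full yet)
step 2: append 32 -> window=[43, 32] (not full yet)
step 3: append 47 -> window=[43, 32, 47] -> max=47
step 4: append 47 -> window=[32, 47, 47] -> max=47
step 5: append 20 -> window=[47, 47, 20] -> max=47
step 6: append 4 -> window=[47, 20, 4] -> max=47
step 7: append 26 -> window=[20, 4, 26] -> max=26
step 8: append 7 -> window=[4, 26, 7] -> max=26

Answer: 47 47 47 47 26 26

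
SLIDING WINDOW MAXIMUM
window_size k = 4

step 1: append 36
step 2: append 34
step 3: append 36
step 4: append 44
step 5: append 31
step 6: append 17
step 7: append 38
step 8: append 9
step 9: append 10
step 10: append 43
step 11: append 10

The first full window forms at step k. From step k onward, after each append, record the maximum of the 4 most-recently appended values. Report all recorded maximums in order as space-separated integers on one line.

step 1: append 36 -> window=[36] (not full yet)
step 2: append 34 -> window=[36, 34] (not full yet)
step 3: append 36 -> window=[36, 34, 36] (not full yet)
step 4: append 44 -> window=[36, 34, 36, 44] -> max=44
step 5: append 31 -> window=[34, 36, 44, 31] -> max=44
step 6: append 17 -> window=[36, 44, 31, 17] -> max=44
step 7: append 38 -> window=[44, 31, 17, 38] -> max=44
step 8: append 9 -> window=[31, 17, 38, 9] -> max=38
step 9: append 10 -> window=[17, 38, 9, 10] -> max=38
step 10: append 43 -> window=[38, 9, 10, 43] -> max=43
step 11: append 10 -> window=[9, 10, 43, 10] -> max=43

Answer: 44 44 44 44 38 38 43 43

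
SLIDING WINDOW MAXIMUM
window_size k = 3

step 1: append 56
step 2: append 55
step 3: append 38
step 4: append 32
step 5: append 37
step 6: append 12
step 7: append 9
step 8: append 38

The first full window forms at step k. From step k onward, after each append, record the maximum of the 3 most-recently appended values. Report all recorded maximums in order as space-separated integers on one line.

step 1: append 56 -> window=[56] (not full yet)
step 2: append 55 -> window=[56, 55] (not full yet)
step 3: append 38 -> window=[56, 55, 38] -> max=56
step 4: append 32 -> window=[55, 38, 32] -> max=55
step 5: append 37 -> window=[38, 32, 37] -> max=38
step 6: append 12 -> window=[32, 37, 12] -> max=37
step 7: append 9 -> window=[37, 12, 9] -> max=37
step 8: append 38 -> window=[12, 9, 38] -> max=38

Answer: 56 55 38 37 37 38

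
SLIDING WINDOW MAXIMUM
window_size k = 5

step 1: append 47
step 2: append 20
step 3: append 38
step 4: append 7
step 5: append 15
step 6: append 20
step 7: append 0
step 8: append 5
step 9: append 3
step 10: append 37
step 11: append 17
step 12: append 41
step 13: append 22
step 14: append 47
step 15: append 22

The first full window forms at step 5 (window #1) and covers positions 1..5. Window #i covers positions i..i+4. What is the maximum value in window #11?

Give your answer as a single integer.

Answer: 47

Derivation:
step 1: append 47 -> window=[47] (not full yet)
step 2: append 20 -> window=[47, 20] (not full yet)
step 3: append 38 -> window=[47, 20, 38] (not full yet)
step 4: append 7 -> window=[47, 20, 38, 7] (not full yet)
step 5: append 15 -> window=[47, 20, 38, 7, 15] -> max=47
step 6: append 20 -> window=[20, 38, 7, 15, 20] -> max=38
step 7: append 0 -> window=[38, 7, 15, 20, 0] -> max=38
step 8: append 5 -> window=[7, 15, 20, 0, 5] -> max=20
step 9: append 3 -> window=[15, 20, 0, 5, 3] -> max=20
step 10: append 37 -> window=[20, 0, 5, 3, 37] -> max=37
step 11: append 17 -> window=[0, 5, 3, 37, 17] -> max=37
step 12: append 41 -> window=[5, 3, 37, 17, 41] -> max=41
step 13: append 22 -> window=[3, 37, 17, 41, 22] -> max=41
step 14: append 47 -> window=[37, 17, 41, 22, 47] -> max=47
step 15: append 22 -> window=[17, 41, 22, 47, 22] -> max=47
Window #11 max = 47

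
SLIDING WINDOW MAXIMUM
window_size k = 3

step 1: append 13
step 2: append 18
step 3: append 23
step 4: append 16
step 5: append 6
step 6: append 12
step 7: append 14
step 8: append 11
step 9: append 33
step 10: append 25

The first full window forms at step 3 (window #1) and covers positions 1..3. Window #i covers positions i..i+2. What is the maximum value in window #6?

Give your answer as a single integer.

step 1: append 13 -> window=[13] (not full yet)
step 2: append 18 -> window=[13, 18] (not full yet)
step 3: append 23 -> window=[13, 18, 23] -> max=23
step 4: append 16 -> window=[18, 23, 16] -> max=23
step 5: append 6 -> window=[23, 16, 6] -> max=23
step 6: append 12 -> window=[16, 6, 12] -> max=16
step 7: append 14 -> window=[6, 12, 14] -> max=14
step 8: append 11 -> window=[12, 14, 11] -> max=14
Window #6 max = 14

Answer: 14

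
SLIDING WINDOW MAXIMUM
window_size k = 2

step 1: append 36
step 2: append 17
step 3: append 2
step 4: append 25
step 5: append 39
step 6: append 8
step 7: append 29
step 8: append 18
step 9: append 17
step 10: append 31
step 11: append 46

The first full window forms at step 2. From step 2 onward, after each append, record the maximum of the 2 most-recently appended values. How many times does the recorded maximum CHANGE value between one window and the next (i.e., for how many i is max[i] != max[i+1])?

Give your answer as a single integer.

step 1: append 36 -> window=[36] (not full yet)
step 2: append 17 -> window=[36, 17] -> max=36
step 3: append 2 -> window=[17, 2] -> max=17
step 4: append 25 -> window=[2, 25] -> max=25
step 5: append 39 -> window=[25, 39] -> max=39
step 6: append 8 -> window=[39, 8] -> max=39
step 7: append 29 -> window=[8, 29] -> max=29
step 8: append 18 -> window=[29, 18] -> max=29
step 9: append 17 -> window=[18, 17] -> max=18
step 10: append 31 -> window=[17, 31] -> max=31
step 11: append 46 -> window=[31, 46] -> max=46
Recorded maximums: 36 17 25 39 39 29 29 18 31 46
Changes between consecutive maximums: 7

Answer: 7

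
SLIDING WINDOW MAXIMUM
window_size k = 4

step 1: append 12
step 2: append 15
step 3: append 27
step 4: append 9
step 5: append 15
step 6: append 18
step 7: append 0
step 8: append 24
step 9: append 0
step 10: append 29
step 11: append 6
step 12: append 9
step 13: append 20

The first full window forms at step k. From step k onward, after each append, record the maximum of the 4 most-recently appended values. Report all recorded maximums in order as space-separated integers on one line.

step 1: append 12 -> window=[12] (not full yet)
step 2: append 15 -> window=[12, 15] (not full yet)
step 3: append 27 -> window=[12, 15, 27] (not full yet)
step 4: append 9 -> window=[12, 15, 27, 9] -> max=27
step 5: append 15 -> window=[15, 27, 9, 15] -> max=27
step 6: append 18 -> window=[27, 9, 15, 18] -> max=27
step 7: append 0 -> window=[9, 15, 18, 0] -> max=18
step 8: append 24 -> window=[15, 18, 0, 24] -> max=24
step 9: append 0 -> window=[18, 0, 24, 0] -> max=24
step 10: append 29 -> window=[0, 24, 0, 29] -> max=29
step 11: append 6 -> window=[24, 0, 29, 6] -> max=29
step 12: append 9 -> window=[0, 29, 6, 9] -> max=29
step 13: append 20 -> window=[29, 6, 9, 20] -> max=29

Answer: 27 27 27 18 24 24 29 29 29 29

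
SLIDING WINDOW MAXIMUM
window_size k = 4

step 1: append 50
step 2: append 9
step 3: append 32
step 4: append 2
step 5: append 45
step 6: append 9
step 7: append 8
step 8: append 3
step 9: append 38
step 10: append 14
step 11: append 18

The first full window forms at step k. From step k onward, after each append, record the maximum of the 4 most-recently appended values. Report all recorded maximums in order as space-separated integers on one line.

step 1: append 50 -> window=[50] (not full yet)
step 2: append 9 -> window=[50, 9] (not full yet)
step 3: append 32 -> window=[50, 9, 32] (not full yet)
step 4: append 2 -> window=[50, 9, 32, 2] -> max=50
step 5: append 45 -> window=[9, 32, 2, 45] -> max=45
step 6: append 9 -> window=[32, 2, 45, 9] -> max=45
step 7: append 8 -> window=[2, 45, 9, 8] -> max=45
step 8: append 3 -> window=[45, 9, 8, 3] -> max=45
step 9: append 38 -> window=[9, 8, 3, 38] -> max=38
step 10: append 14 -> window=[8, 3, 38, 14] -> max=38
step 11: append 18 -> window=[3, 38, 14, 18] -> max=38

Answer: 50 45 45 45 45 38 38 38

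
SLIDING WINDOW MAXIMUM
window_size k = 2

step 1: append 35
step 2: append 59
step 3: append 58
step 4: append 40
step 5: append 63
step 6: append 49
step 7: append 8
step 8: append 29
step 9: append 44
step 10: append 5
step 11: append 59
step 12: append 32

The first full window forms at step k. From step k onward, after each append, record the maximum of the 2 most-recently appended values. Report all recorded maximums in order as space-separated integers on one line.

step 1: append 35 -> window=[35] (not full yet)
step 2: append 59 -> window=[35, 59] -> max=59
step 3: append 58 -> window=[59, 58] -> max=59
step 4: append 40 -> window=[58, 40] -> max=58
step 5: append 63 -> window=[40, 63] -> max=63
step 6: append 49 -> window=[63, 49] -> max=63
step 7: append 8 -> window=[49, 8] -> max=49
step 8: append 29 -> window=[8, 29] -> max=29
step 9: append 44 -> window=[29, 44] -> max=44
step 10: append 5 -> window=[44, 5] -> max=44
step 11: append 59 -> window=[5, 59] -> max=59
step 12: append 32 -> window=[59, 32] -> max=59

Answer: 59 59 58 63 63 49 29 44 44 59 59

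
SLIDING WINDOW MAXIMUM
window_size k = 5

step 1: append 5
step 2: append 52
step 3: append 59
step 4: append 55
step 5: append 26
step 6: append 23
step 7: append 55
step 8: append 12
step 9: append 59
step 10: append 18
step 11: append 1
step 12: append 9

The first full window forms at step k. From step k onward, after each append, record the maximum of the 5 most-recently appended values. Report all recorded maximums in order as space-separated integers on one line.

Answer: 59 59 59 55 59 59 59 59

Derivation:
step 1: append 5 -> window=[5] (not full yet)
step 2: append 52 -> window=[5, 52] (not full yet)
step 3: append 59 -> window=[5, 52, 59] (not full yet)
step 4: append 55 -> window=[5, 52, 59, 55] (not full yet)
step 5: append 26 -> window=[5, 52, 59, 55, 26] -> max=59
step 6: append 23 -> window=[52, 59, 55, 26, 23] -> max=59
step 7: append 55 -> window=[59, 55, 26, 23, 55] -> max=59
step 8: append 12 -> window=[55, 26, 23, 55, 12] -> max=55
step 9: append 59 -> window=[26, 23, 55, 12, 59] -> max=59
step 10: append 18 -> window=[23, 55, 12, 59, 18] -> max=59
step 11: append 1 -> window=[55, 12, 59, 18, 1] -> max=59
step 12: append 9 -> window=[12, 59, 18, 1, 9] -> max=59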